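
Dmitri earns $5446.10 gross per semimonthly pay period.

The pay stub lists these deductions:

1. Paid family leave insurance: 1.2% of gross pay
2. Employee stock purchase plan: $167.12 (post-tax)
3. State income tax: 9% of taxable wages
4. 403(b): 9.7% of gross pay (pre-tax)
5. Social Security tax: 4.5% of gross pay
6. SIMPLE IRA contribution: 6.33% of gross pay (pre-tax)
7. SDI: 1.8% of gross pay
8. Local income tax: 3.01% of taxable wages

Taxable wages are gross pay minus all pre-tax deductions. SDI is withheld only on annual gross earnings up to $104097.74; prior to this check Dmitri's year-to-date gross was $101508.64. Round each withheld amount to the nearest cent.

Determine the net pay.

403(b): $5446.10 × 0.097 = $528.27
SIMPLE IRA contribution: $5446.10 × 0.0633 = $344.74
Pre-tax total = $528.27 + $344.74 = $873.01
Taxable wages = $5446.10 − $873.01 = $4573.09
Local income tax: $4573.09 × 0.0301 = $137.65
State income tax: $4573.09 × 0.09 = $411.58
SDI: only $104097.74 − $101508.64 = $2589.10 of this check is subject → $2589.10 × 0.018 = $46.60
Paid family leave insurance: $5446.10 × 0.012 = $65.35
Social Security tax: $5446.10 × 0.045 = $245.07
Employee stock purchase plan: $167.12
Total deductions = $528.27 + $344.74 + $137.65 + $411.58 + $46.60 + $65.35 + $245.07 + $167.12 = $1946.38
Net pay = $5446.10 − $1946.38 = $3499.72

$3499.72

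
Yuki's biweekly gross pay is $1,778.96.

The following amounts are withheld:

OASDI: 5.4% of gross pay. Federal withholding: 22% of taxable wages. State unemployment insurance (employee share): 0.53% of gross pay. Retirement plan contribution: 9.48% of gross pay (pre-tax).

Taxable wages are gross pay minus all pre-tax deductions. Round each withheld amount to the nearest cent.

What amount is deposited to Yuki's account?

Retirement plan contribution: $1,778.96 × 0.0948 = $168.65
Taxable wages = $1,778.96 − $168.65 = $1,610.31
Federal withholding: $1,610.31 × 0.22 = $354.27
OASDI: $1,778.96 × 0.054 = $96.06
State unemployment insurance (employee share): $1,778.96 × 0.0053 = $9.43
Total deductions = $168.65 + $354.27 + $96.06 + $9.43 = $628.41
Net pay = $1,778.96 − $628.41 = $1,150.55

$1,150.55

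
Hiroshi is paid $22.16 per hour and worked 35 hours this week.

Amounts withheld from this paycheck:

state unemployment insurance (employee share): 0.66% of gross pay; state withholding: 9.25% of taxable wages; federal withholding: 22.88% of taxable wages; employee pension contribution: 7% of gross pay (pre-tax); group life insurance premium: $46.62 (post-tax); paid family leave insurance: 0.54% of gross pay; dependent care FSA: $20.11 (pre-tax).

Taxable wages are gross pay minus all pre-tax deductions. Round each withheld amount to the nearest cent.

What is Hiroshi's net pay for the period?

$419.98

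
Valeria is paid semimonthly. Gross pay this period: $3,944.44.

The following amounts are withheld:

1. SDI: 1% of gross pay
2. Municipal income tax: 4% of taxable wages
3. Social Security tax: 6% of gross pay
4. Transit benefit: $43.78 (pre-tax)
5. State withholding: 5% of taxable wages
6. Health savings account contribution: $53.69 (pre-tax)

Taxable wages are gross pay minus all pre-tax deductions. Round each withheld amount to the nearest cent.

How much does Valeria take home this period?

$3,224.63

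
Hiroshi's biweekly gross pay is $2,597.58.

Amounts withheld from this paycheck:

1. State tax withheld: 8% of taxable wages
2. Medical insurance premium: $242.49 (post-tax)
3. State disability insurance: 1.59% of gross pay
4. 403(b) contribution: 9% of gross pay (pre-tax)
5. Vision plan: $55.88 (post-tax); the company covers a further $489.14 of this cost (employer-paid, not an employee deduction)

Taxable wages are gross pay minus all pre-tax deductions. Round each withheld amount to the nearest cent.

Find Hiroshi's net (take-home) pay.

403(b) contribution: $2,597.58 × 0.09 = $233.78
Taxable wages = $2,597.58 − $233.78 = $2,363.80
State tax withheld: $2,363.80 × 0.08 = $189.10
State disability insurance: $2,597.58 × 0.0159 = $41.30
Vision plan: $55.88
Medical insurance premium: $242.49
(Employer's $489.14 toward vision plan is not withheld from the employee.)
Total deductions = $233.78 + $189.10 + $41.30 + $55.88 + $242.49 = $762.55
Net pay = $2,597.58 − $762.55 = $1,835.03

$1,835.03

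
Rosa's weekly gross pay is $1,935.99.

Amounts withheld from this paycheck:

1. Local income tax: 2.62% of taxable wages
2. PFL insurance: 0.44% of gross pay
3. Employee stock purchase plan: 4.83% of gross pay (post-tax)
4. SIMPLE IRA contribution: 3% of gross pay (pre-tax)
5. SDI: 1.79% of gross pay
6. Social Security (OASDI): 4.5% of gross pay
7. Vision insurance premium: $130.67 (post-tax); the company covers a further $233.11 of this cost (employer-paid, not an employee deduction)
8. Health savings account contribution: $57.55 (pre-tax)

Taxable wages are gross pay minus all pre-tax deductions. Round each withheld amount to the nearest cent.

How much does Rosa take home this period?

$1,418.20

Health savings account contribution: $57.55
SIMPLE IRA contribution: $1,935.99 × 0.03 = $58.08
Pre-tax total = $57.55 + $58.08 = $115.63
Taxable wages = $1,935.99 − $115.63 = $1,820.36
Local income tax: $1,820.36 × 0.0262 = $47.69
PFL insurance: $1,935.99 × 0.0044 = $8.52
SDI: $1,935.99 × 0.0179 = $34.65
Social Security (OASDI): $1,935.99 × 0.045 = $87.12
Employee stock purchase plan: $1,935.99 × 0.0483 = $93.51
Vision insurance premium: $130.67
(Employer's $233.11 toward vision insurance premium is not withheld from the employee.)
Total deductions = $57.55 + $58.08 + $47.69 + $8.52 + $34.65 + $87.12 + $93.51 + $130.67 = $517.79
Net pay = $1,935.99 − $517.79 = $1,418.20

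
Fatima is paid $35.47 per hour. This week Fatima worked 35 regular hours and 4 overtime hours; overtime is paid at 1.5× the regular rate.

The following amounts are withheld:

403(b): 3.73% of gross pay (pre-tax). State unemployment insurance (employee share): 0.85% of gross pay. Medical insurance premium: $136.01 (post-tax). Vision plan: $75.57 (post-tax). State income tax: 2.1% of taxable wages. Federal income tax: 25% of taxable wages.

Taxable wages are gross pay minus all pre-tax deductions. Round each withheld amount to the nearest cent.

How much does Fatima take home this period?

$796.68

Regular pay: 35 × $35.47 = $1,241.45
Overtime pay: 4 × $35.47 × 1.5 = $212.82
Gross pay = $1,241.45 + $212.82 = $1,454.27
403(b): $1,454.27 × 0.0373 = $54.24
Taxable wages = $1,454.27 − $54.24 = $1,400.03
State income tax: $1,400.03 × 0.021 = $29.40
Federal income tax: $1,400.03 × 0.25 = $350.01
State unemployment insurance (employee share): $1,454.27 × 0.0085 = $12.36
Medical insurance premium: $136.01
Vision plan: $75.57
Total deductions = $54.24 + $29.40 + $350.01 + $12.36 + $136.01 + $75.57 = $657.59
Net pay = $1,454.27 − $657.59 = $796.68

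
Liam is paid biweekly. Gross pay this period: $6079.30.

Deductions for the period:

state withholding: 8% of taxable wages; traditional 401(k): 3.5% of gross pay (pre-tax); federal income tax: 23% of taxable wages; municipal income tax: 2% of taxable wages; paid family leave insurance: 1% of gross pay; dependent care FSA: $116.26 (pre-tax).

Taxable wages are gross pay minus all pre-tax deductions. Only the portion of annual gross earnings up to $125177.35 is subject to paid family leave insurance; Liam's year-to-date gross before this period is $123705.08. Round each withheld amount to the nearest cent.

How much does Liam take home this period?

$3837.95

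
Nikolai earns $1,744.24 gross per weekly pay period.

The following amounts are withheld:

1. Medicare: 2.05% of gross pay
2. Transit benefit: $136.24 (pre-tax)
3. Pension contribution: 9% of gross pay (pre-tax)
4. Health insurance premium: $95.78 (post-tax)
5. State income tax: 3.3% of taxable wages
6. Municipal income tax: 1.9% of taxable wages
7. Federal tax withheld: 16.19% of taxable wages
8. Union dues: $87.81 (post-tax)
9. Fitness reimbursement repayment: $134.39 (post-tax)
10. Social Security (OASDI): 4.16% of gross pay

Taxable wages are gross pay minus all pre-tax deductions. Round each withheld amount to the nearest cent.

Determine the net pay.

Transit benefit: $136.24
Pension contribution: $1,744.24 × 0.09 = $156.98
Pre-tax total = $136.24 + $156.98 = $293.22
Taxable wages = $1,744.24 − $293.22 = $1,451.02
Municipal income tax: $1,451.02 × 0.019 = $27.57
State income tax: $1,451.02 × 0.033 = $47.88
Federal tax withheld: $1,451.02 × 0.1619 = $234.92
Social Security (OASDI): $1,744.24 × 0.0416 = $72.56
Medicare: $1,744.24 × 0.0205 = $35.76
Union dues: $87.81
Health insurance premium: $95.78
Fitness reimbursement repayment: $134.39
Total deductions = $136.24 + $156.98 + $27.57 + $47.88 + $234.92 + $72.56 + $35.76 + $87.81 + $95.78 + $134.39 = $1,029.89
Net pay = $1,744.24 − $1,029.89 = $714.35

$714.35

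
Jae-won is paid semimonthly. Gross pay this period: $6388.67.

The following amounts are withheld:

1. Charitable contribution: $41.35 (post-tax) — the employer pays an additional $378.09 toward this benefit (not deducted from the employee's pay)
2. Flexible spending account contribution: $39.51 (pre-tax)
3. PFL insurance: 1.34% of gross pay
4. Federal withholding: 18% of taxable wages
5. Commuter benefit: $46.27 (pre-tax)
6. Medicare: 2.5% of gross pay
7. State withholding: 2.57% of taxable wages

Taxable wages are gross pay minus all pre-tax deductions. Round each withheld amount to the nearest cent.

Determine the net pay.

Flexible spending account contribution: $39.51
Commuter benefit: $46.27
Pre-tax total = $39.51 + $46.27 = $85.78
Taxable wages = $6388.67 − $85.78 = $6302.89
State withholding: $6302.89 × 0.0257 = $161.98
Federal withholding: $6302.89 × 0.18 = $1134.52
PFL insurance: $6388.67 × 0.0134 = $85.61
Medicare: $6388.67 × 0.025 = $159.72
Charitable contribution: $41.35
(Employer's $378.09 toward charitable contribution is not withheld from the employee.)
Total deductions = $39.51 + $46.27 + $161.98 + $1134.52 + $85.61 + $159.72 + $41.35 = $1668.96
Net pay = $6388.67 − $1668.96 = $4719.71

$4719.71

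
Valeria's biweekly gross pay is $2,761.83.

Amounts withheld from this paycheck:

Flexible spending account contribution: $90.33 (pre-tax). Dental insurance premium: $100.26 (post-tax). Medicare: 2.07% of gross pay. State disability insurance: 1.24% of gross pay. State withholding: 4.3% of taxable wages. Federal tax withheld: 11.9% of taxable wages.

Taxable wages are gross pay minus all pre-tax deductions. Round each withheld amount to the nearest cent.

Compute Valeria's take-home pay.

Flexible spending account contribution: $90.33
Taxable wages = $2,761.83 − $90.33 = $2,671.50
State withholding: $2,671.50 × 0.043 = $114.87
Federal tax withheld: $2,671.50 × 0.119 = $317.91
Medicare: $2,761.83 × 0.0207 = $57.17
State disability insurance: $2,761.83 × 0.0124 = $34.25
Dental insurance premium: $100.26
Total deductions = $90.33 + $114.87 + $317.91 + $57.17 + $34.25 + $100.26 = $714.79
Net pay = $2,761.83 − $714.79 = $2,047.04

$2,047.04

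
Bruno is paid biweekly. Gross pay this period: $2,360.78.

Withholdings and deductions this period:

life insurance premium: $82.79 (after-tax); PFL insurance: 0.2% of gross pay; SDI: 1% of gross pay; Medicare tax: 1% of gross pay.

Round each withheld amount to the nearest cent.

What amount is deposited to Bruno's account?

$2,226.05

PFL insurance: $2,360.78 × 0.002 = $4.72
Medicare tax: $2,360.78 × 0.01 = $23.61
SDI: $2,360.78 × 0.01 = $23.61
Life insurance premium: $82.79
Total deductions = $4.72 + $23.61 + $23.61 + $82.79 = $134.73
Net pay = $2,360.78 − $134.73 = $2,226.05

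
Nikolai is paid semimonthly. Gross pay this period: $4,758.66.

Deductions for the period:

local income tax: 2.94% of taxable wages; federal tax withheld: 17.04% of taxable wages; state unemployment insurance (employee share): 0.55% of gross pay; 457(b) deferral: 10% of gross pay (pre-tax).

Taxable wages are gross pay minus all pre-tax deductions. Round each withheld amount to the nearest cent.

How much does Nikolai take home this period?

$3,400.92

457(b) deferral: $4,758.66 × 0.1 = $475.87
Taxable wages = $4,758.66 − $475.87 = $4,282.79
Federal tax withheld: $4,282.79 × 0.1704 = $729.79
Local income tax: $4,282.79 × 0.0294 = $125.91
State unemployment insurance (employee share): $4,758.66 × 0.0055 = $26.17
Total deductions = $475.87 + $729.79 + $125.91 + $26.17 = $1,357.74
Net pay = $4,758.66 − $1,357.74 = $3,400.92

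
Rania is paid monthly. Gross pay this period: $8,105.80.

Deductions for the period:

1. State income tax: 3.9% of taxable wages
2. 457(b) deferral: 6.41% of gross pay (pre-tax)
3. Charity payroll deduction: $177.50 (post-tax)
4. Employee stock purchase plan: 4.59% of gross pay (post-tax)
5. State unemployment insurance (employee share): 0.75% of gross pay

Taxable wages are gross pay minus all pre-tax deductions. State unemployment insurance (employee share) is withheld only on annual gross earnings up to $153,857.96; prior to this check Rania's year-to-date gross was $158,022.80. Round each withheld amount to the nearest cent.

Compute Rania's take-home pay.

457(b) deferral: $8,105.80 × 0.0641 = $519.58
Taxable wages = $8,105.80 − $519.58 = $7,586.22
State income tax: $7,586.22 × 0.039 = $295.86
State unemployment insurance (employee share): annual cap $153,857.96 already reached (YTD $158,022.80), so $0.00
Employee stock purchase plan: $8,105.80 × 0.0459 = $372.06
Charity payroll deduction: $177.50
Total deductions = $519.58 + $295.86 + $0.00 + $372.06 + $177.50 = $1,365.00
Net pay = $8,105.80 − $1,365.00 = $6,740.80

$6,740.80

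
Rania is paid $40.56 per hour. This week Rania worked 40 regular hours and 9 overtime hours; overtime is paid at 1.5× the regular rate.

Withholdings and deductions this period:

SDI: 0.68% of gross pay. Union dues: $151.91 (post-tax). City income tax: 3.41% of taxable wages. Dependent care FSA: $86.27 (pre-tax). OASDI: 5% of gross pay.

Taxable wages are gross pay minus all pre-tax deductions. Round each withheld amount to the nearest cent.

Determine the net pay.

$1,737.47

Regular pay: 40 × $40.56 = $1,622.40
Overtime pay: 9 × $40.56 × 1.5 = $547.56
Gross pay = $1,622.40 + $547.56 = $2,169.96
Dependent care FSA: $86.27
Taxable wages = $2,169.96 − $86.27 = $2,083.69
City income tax: $2,083.69 × 0.0341 = $71.05
SDI: $2,169.96 × 0.0068 = $14.76
OASDI: $2,169.96 × 0.05 = $108.50
Union dues: $151.91
Total deductions = $86.27 + $71.05 + $14.76 + $108.50 + $151.91 = $432.49
Net pay = $2,169.96 − $432.49 = $1,737.47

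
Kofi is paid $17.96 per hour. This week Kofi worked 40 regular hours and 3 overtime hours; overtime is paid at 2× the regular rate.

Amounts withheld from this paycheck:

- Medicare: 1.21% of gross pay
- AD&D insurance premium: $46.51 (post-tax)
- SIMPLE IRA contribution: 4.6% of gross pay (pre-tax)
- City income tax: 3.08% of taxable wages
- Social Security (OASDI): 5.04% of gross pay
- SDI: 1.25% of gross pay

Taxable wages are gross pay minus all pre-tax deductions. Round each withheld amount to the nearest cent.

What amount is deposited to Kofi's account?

Regular pay: 40 × $17.96 = $718.40
Overtime pay: 3 × $17.96 × 2 = $107.76
Gross pay = $718.40 + $107.76 = $826.16
SIMPLE IRA contribution: $826.16 × 0.046 = $38.00
Taxable wages = $826.16 − $38.00 = $788.16
City income tax: $788.16 × 0.0308 = $24.28
SDI: $826.16 × 0.0125 = $10.33
Social Security (OASDI): $826.16 × 0.0504 = $41.64
Medicare: $826.16 × 0.0121 = $10.00
AD&D insurance premium: $46.51
Total deductions = $38.00 + $24.28 + $10.33 + $41.64 + $10.00 + $46.51 = $170.76
Net pay = $826.16 − $170.76 = $655.40

$655.40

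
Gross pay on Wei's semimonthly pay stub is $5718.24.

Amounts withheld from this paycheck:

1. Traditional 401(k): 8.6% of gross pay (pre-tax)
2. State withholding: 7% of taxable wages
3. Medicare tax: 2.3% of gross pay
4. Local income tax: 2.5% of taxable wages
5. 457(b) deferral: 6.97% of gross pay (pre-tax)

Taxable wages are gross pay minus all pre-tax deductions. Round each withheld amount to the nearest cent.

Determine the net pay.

$4237.74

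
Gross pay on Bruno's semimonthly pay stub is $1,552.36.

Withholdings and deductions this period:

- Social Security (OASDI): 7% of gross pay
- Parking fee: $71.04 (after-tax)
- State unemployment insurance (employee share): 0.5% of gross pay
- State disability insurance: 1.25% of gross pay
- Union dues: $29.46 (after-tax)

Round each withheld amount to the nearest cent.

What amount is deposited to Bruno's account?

$1,316.03

State disability insurance: $1,552.36 × 0.0125 = $19.40
State unemployment insurance (employee share): $1,552.36 × 0.005 = $7.76
Social Security (OASDI): $1,552.36 × 0.07 = $108.67
Union dues: $29.46
Parking fee: $71.04
Total deductions = $19.40 + $7.76 + $108.67 + $29.46 + $71.04 = $236.33
Net pay = $1,552.36 − $236.33 = $1,316.03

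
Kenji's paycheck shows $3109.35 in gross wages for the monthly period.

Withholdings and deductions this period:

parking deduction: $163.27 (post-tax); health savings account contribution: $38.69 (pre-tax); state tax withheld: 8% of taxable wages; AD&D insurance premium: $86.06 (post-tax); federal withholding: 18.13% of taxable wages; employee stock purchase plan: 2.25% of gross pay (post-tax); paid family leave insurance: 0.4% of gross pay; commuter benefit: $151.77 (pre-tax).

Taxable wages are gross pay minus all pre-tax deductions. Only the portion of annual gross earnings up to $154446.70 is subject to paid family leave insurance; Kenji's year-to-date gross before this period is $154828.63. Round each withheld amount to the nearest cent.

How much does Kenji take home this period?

$1836.90

Health savings account contribution: $38.69
Commuter benefit: $151.77
Pre-tax total = $38.69 + $151.77 = $190.46
Taxable wages = $3109.35 − $190.46 = $2918.89
State tax withheld: $2918.89 × 0.08 = $233.51
Federal withholding: $2918.89 × 0.1813 = $529.19
Paid family leave insurance: annual cap $154446.70 already reached (YTD $154828.63), so $0.00
Employee stock purchase plan: $3109.35 × 0.0225 = $69.96
Parking deduction: $163.27
AD&D insurance premium: $86.06
Total deductions = $38.69 + $151.77 + $233.51 + $529.19 + $0.00 + $69.96 + $163.27 + $86.06 = $1272.45
Net pay = $3109.35 − $1272.45 = $1836.90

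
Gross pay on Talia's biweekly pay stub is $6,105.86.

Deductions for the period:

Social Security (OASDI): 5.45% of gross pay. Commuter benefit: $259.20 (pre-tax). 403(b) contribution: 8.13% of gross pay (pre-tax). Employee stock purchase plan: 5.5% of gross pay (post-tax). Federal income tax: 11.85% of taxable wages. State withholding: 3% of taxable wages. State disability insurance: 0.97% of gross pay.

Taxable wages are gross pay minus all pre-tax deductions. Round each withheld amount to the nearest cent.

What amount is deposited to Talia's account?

Commuter benefit: $259.20
403(b) contribution: $6,105.86 × 0.0813 = $496.41
Pre-tax total = $259.20 + $496.41 = $755.61
Taxable wages = $6,105.86 − $755.61 = $5,350.25
State withholding: $5,350.25 × 0.03 = $160.51
Federal income tax: $5,350.25 × 0.1185 = $634.00
Social Security (OASDI): $6,105.86 × 0.0545 = $332.77
State disability insurance: $6,105.86 × 0.0097 = $59.23
Employee stock purchase plan: $6,105.86 × 0.055 = $335.82
Total deductions = $259.20 + $496.41 + $160.51 + $634.00 + $332.77 + $59.23 + $335.82 = $2,277.94
Net pay = $6,105.86 − $2,277.94 = $3,827.92

$3,827.92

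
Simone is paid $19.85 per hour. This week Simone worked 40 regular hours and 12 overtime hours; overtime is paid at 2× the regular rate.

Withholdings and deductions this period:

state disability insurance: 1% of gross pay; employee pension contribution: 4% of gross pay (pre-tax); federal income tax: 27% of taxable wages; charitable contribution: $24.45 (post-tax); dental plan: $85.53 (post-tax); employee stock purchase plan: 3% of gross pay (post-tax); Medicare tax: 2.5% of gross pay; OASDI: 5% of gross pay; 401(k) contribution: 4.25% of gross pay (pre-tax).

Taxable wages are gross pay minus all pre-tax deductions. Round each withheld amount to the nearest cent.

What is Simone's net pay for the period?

Regular pay: 40 × $19.85 = $794.00
Overtime pay: 12 × $19.85 × 2 = $476.40
Gross pay = $794.00 + $476.40 = $1,270.40
Employee pension contribution: $1,270.40 × 0.04 = $50.82
401(k) contribution: $1,270.40 × 0.0425 = $53.99
Pre-tax total = $50.82 + $53.99 = $104.81
Taxable wages = $1,270.40 − $104.81 = $1,165.59
Federal income tax: $1,165.59 × 0.27 = $314.71
State disability insurance: $1,270.40 × 0.01 = $12.70
OASDI: $1,270.40 × 0.05 = $63.52
Medicare tax: $1,270.40 × 0.025 = $31.76
Dental plan: $85.53
Charitable contribution: $24.45
Employee stock purchase plan: $1,270.40 × 0.03 = $38.11
Total deductions = $50.82 + $53.99 + $314.71 + $12.70 + $63.52 + $31.76 + $85.53 + $24.45 + $38.11 = $675.59
Net pay = $1,270.40 − $675.59 = $594.81

$594.81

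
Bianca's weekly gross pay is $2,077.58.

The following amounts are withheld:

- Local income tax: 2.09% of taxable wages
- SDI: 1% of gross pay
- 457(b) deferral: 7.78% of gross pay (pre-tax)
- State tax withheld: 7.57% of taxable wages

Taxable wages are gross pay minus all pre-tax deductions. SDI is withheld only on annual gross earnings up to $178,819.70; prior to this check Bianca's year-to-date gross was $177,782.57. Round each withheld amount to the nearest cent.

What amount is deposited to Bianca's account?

457(b) deferral: $2,077.58 × 0.0778 = $161.64
Taxable wages = $2,077.58 − $161.64 = $1,915.94
State tax withheld: $1,915.94 × 0.0757 = $145.04
Local income tax: $1,915.94 × 0.0209 = $40.04
SDI: only $178,819.70 − $177,782.57 = $1,037.13 of this check is subject → $1,037.13 × 0.01 = $10.37
Total deductions = $161.64 + $145.04 + $40.04 + $10.37 = $357.09
Net pay = $2,077.58 − $357.09 = $1,720.49

$1,720.49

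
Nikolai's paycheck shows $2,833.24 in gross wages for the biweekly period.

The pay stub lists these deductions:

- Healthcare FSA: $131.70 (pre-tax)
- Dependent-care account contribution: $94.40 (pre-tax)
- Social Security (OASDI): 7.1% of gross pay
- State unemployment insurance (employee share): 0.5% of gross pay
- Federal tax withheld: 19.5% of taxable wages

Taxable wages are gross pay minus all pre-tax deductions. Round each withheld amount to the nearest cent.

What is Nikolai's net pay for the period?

Dependent-care account contribution: $94.40
Healthcare FSA: $131.70
Pre-tax total = $94.40 + $131.70 = $226.10
Taxable wages = $2,833.24 − $226.10 = $2,607.14
Federal tax withheld: $2,607.14 × 0.195 = $508.39
Social Security (OASDI): $2,833.24 × 0.071 = $201.16
State unemployment insurance (employee share): $2,833.24 × 0.005 = $14.17
Total deductions = $94.40 + $131.70 + $508.39 + $201.16 + $14.17 = $949.82
Net pay = $2,833.24 − $949.82 = $1,883.42

$1,883.42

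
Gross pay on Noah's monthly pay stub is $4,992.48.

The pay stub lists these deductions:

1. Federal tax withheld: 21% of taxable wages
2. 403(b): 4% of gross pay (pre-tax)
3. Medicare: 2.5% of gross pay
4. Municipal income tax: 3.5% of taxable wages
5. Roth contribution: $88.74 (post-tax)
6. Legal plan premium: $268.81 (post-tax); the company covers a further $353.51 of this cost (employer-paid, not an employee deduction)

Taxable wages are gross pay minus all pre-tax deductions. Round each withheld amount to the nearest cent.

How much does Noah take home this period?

$3,136.19

403(b): $4,992.48 × 0.04 = $199.70
Taxable wages = $4,992.48 − $199.70 = $4,792.78
Municipal income tax: $4,792.78 × 0.035 = $167.75
Federal tax withheld: $4,792.78 × 0.21 = $1,006.48
Medicare: $4,992.48 × 0.025 = $124.81
Legal plan premium: $268.81
Roth contribution: $88.74
(Employer's $353.51 toward legal plan premium is not withheld from the employee.)
Total deductions = $199.70 + $167.75 + $1,006.48 + $124.81 + $268.81 + $88.74 = $1,856.29
Net pay = $4,992.48 − $1,856.29 = $3,136.19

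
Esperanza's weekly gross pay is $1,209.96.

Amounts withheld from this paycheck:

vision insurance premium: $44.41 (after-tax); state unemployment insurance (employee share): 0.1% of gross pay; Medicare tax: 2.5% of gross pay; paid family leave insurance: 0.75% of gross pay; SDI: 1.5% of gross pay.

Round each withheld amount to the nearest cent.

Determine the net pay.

$1,106.87

Medicare tax: $1,209.96 × 0.025 = $30.25
Paid family leave insurance: $1,209.96 × 0.0075 = $9.07
SDI: $1,209.96 × 0.015 = $18.15
State unemployment insurance (employee share): $1,209.96 × 0.001 = $1.21
Vision insurance premium: $44.41
Total deductions = $30.25 + $9.07 + $18.15 + $1.21 + $44.41 = $103.09
Net pay = $1,209.96 − $103.09 = $1,106.87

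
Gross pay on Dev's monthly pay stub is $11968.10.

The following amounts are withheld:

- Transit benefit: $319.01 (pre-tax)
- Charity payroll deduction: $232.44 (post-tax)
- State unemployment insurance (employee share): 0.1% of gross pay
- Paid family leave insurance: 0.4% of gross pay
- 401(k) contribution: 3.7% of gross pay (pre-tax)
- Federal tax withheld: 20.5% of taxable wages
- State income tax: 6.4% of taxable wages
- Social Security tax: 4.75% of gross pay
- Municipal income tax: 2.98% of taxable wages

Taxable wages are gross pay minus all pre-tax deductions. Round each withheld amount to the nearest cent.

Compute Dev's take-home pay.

401(k) contribution: $11968.10 × 0.037 = $442.82
Transit benefit: $319.01
Pre-tax total = $442.82 + $319.01 = $761.83
Taxable wages = $11968.10 − $761.83 = $11206.27
Municipal income tax: $11206.27 × 0.0298 = $333.95
State income tax: $11206.27 × 0.064 = $717.20
Federal tax withheld: $11206.27 × 0.205 = $2297.29
State unemployment insurance (employee share): $11968.10 × 0.001 = $11.97
Social Security tax: $11968.10 × 0.0475 = $568.48
Paid family leave insurance: $11968.10 × 0.004 = $47.87
Charity payroll deduction: $232.44
Total deductions = $442.82 + $319.01 + $333.95 + $717.20 + $2297.29 + $11.97 + $568.48 + $47.87 + $232.44 = $4971.03
Net pay = $11968.10 − $4971.03 = $6997.07

$6997.07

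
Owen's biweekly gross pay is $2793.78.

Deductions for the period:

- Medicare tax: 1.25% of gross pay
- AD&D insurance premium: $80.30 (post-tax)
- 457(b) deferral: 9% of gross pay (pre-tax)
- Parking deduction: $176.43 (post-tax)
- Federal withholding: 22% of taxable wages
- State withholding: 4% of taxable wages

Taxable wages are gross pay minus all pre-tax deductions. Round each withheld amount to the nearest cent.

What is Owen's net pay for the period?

$1589.69

457(b) deferral: $2793.78 × 0.09 = $251.44
Taxable wages = $2793.78 − $251.44 = $2542.34
Federal withholding: $2542.34 × 0.22 = $559.31
State withholding: $2542.34 × 0.04 = $101.69
Medicare tax: $2793.78 × 0.0125 = $34.92
AD&D insurance premium: $80.30
Parking deduction: $176.43
Total deductions = $251.44 + $559.31 + $101.69 + $34.92 + $80.30 + $176.43 = $1204.09
Net pay = $2793.78 − $1204.09 = $1589.69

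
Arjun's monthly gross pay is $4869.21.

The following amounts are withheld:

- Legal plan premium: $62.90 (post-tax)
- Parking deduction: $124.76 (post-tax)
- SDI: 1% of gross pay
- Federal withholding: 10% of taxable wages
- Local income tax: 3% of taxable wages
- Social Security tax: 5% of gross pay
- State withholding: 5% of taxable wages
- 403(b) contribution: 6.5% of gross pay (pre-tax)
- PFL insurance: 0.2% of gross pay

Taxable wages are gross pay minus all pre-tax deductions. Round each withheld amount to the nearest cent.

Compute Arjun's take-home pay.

$3243.67

403(b) contribution: $4869.21 × 0.065 = $316.50
Taxable wages = $4869.21 − $316.50 = $4552.71
Local income tax: $4552.71 × 0.03 = $136.58
Federal withholding: $4552.71 × 0.1 = $455.27
State withholding: $4552.71 × 0.05 = $227.64
SDI: $4869.21 × 0.01 = $48.69
PFL insurance: $4869.21 × 0.002 = $9.74
Social Security tax: $4869.21 × 0.05 = $243.46
Parking deduction: $124.76
Legal plan premium: $62.90
Total deductions = $316.50 + $136.58 + $455.27 + $227.64 + $48.69 + $9.74 + $243.46 + $124.76 + $62.90 = $1625.54
Net pay = $4869.21 − $1625.54 = $3243.67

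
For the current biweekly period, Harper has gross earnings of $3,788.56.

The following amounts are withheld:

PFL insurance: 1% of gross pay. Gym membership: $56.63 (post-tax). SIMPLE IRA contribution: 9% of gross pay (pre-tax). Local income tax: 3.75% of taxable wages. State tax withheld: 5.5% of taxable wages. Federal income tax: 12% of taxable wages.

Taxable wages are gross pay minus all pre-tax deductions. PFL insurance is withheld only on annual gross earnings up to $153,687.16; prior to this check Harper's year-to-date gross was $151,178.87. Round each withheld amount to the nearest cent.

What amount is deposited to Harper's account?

$2,633.27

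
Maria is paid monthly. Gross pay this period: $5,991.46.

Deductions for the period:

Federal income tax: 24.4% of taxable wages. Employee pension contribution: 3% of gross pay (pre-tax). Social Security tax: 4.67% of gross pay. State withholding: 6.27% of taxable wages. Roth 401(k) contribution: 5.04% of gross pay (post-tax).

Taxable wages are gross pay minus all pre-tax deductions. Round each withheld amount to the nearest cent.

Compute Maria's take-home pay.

Employee pension contribution: $5,991.46 × 0.03 = $179.74
Taxable wages = $5,991.46 − $179.74 = $5,811.72
Federal income tax: $5,811.72 × 0.244 = $1,418.06
State withholding: $5,811.72 × 0.0627 = $364.39
Social Security tax: $5,991.46 × 0.0467 = $279.80
Roth 401(k) contribution: $5,991.46 × 0.0504 = $301.97
Total deductions = $179.74 + $1,418.06 + $364.39 + $279.80 + $301.97 = $2,543.96
Net pay = $5,991.46 − $2,543.96 = $3,447.50

$3,447.50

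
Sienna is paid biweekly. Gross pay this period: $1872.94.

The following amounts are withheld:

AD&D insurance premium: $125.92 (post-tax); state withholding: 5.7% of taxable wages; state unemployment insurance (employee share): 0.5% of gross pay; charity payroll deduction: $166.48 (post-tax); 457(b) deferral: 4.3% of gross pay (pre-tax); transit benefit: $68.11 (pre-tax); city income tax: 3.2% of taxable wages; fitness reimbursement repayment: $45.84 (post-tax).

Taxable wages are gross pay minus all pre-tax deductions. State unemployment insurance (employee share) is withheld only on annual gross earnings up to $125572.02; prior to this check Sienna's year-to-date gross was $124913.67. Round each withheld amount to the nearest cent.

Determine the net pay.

$1229.30

Transit benefit: $68.11
457(b) deferral: $1872.94 × 0.043 = $80.54
Pre-tax total = $68.11 + $80.54 = $148.65
Taxable wages = $1872.94 − $148.65 = $1724.29
State withholding: $1724.29 × 0.057 = $98.28
City income tax: $1724.29 × 0.032 = $55.18
State unemployment insurance (employee share): only $125572.02 − $124913.67 = $658.35 of this check is subject → $658.35 × 0.005 = $3.29
AD&D insurance premium: $125.92
Fitness reimbursement repayment: $45.84
Charity payroll deduction: $166.48
Total deductions = $68.11 + $80.54 + $98.28 + $55.18 + $3.29 + $125.92 + $45.84 + $166.48 = $643.64
Net pay = $1872.94 − $643.64 = $1229.30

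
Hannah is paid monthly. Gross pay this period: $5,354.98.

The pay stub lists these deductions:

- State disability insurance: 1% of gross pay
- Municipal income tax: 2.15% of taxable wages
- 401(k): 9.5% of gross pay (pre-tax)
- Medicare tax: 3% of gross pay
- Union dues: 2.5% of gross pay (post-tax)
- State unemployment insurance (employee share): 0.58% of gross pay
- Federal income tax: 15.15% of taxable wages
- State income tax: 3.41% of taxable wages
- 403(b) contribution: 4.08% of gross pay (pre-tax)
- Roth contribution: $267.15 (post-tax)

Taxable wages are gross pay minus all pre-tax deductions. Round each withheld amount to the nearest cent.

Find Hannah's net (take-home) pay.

$3,023.08

401(k): $5,354.98 × 0.095 = $508.72
403(b) contribution: $5,354.98 × 0.0408 = $218.48
Pre-tax total = $508.72 + $218.48 = $727.20
Taxable wages = $5,354.98 − $727.20 = $4,627.78
Federal income tax: $4,627.78 × 0.1515 = $701.11
State income tax: $4,627.78 × 0.0341 = $157.81
Municipal income tax: $4,627.78 × 0.0215 = $99.50
State disability insurance: $5,354.98 × 0.01 = $53.55
State unemployment insurance (employee share): $5,354.98 × 0.0058 = $31.06
Medicare tax: $5,354.98 × 0.03 = $160.65
Roth contribution: $267.15
Union dues: $5,354.98 × 0.025 = $133.87
Total deductions = $508.72 + $218.48 + $701.11 + $157.81 + $99.50 + $53.55 + $31.06 + $160.65 + $267.15 + $133.87 = $2,331.90
Net pay = $5,354.98 − $2,331.90 = $3,023.08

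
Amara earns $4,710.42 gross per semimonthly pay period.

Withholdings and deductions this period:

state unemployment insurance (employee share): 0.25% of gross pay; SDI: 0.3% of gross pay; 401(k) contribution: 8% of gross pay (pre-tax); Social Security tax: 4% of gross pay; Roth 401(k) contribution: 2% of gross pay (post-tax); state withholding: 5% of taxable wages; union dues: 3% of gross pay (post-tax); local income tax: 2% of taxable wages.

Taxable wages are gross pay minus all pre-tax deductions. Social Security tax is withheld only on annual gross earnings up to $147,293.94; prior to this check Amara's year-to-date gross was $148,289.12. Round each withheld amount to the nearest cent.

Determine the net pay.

401(k) contribution: $4,710.42 × 0.08 = $376.83
Taxable wages = $4,710.42 − $376.83 = $4,333.59
Local income tax: $4,333.59 × 0.02 = $86.67
State withholding: $4,333.59 × 0.05 = $216.68
SDI: $4,710.42 × 0.003 = $14.13
State unemployment insurance (employee share): $4,710.42 × 0.0025 = $11.78
Social Security tax: annual cap $147,293.94 already reached (YTD $148,289.12), so $0.00
Roth 401(k) contribution: $4,710.42 × 0.02 = $94.21
Union dues: $4,710.42 × 0.03 = $141.31
Total deductions = $376.83 + $86.67 + $216.68 + $14.13 + $11.78 + $0.00 + $94.21 + $141.31 = $941.61
Net pay = $4,710.42 − $941.61 = $3,768.81

$3,768.81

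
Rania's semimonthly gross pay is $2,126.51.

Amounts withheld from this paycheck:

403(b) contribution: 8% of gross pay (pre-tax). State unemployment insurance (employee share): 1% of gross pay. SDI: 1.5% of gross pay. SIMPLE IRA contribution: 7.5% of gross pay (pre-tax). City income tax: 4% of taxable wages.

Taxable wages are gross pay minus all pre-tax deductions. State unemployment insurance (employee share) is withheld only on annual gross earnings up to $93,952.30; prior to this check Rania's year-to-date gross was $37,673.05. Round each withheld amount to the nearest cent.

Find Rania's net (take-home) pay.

$1,671.85

403(b) contribution: $2,126.51 × 0.08 = $170.12
SIMPLE IRA contribution: $2,126.51 × 0.075 = $159.49
Pre-tax total = $170.12 + $159.49 = $329.61
Taxable wages = $2,126.51 − $329.61 = $1,796.90
City income tax: $1,796.90 × 0.04 = $71.88
State unemployment insurance (employee share): cap not yet reached, full $2,126.51 is subject → $2,126.51 × 0.01 = $21.27
SDI: $2,126.51 × 0.015 = $31.90
Total deductions = $170.12 + $159.49 + $71.88 + $21.27 + $31.90 = $454.66
Net pay = $2,126.51 − $454.66 = $1,671.85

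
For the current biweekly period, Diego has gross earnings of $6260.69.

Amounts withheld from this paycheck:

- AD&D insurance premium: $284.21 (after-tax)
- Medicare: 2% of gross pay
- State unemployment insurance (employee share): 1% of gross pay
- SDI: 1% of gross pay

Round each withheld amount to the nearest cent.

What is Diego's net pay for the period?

$5726.05

State unemployment insurance (employee share): $6260.69 × 0.01 = $62.61
SDI: $6260.69 × 0.01 = $62.61
Medicare: $6260.69 × 0.02 = $125.21
AD&D insurance premium: $284.21
Total deductions = $62.61 + $62.61 + $125.21 + $284.21 = $534.64
Net pay = $6260.69 − $534.64 = $5726.05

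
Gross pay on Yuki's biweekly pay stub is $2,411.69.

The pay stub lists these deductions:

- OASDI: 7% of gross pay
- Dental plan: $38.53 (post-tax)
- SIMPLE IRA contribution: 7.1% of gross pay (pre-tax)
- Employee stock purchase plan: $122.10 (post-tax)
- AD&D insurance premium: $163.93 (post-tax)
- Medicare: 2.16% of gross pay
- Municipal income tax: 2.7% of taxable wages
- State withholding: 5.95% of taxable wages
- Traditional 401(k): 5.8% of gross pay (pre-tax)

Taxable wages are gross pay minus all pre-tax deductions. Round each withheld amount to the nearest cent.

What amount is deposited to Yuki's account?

$1,373.41

Traditional 401(k): $2,411.69 × 0.058 = $139.88
SIMPLE IRA contribution: $2,411.69 × 0.071 = $171.23
Pre-tax total = $139.88 + $171.23 = $311.11
Taxable wages = $2,411.69 − $311.11 = $2,100.58
State withholding: $2,100.58 × 0.0595 = $124.98
Municipal income tax: $2,100.58 × 0.027 = $56.72
OASDI: $2,411.69 × 0.07 = $168.82
Medicare: $2,411.69 × 0.0216 = $52.09
Dental plan: $38.53
AD&D insurance premium: $163.93
Employee stock purchase plan: $122.10
Total deductions = $139.88 + $171.23 + $124.98 + $56.72 + $168.82 + $52.09 + $38.53 + $163.93 + $122.10 = $1,038.28
Net pay = $2,411.69 − $1,038.28 = $1,373.41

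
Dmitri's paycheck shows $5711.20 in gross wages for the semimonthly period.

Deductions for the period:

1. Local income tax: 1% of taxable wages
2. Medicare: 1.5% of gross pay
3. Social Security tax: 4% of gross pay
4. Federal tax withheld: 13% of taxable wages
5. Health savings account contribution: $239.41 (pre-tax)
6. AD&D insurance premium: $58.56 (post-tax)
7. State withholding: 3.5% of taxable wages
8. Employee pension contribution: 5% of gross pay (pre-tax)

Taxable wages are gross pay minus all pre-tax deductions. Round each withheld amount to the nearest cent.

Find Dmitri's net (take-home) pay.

$3905.96

Employee pension contribution: $5711.20 × 0.05 = $285.56
Health savings account contribution: $239.41
Pre-tax total = $285.56 + $239.41 = $524.97
Taxable wages = $5711.20 − $524.97 = $5186.23
State withholding: $5186.23 × 0.035 = $181.52
Federal tax withheld: $5186.23 × 0.13 = $674.21
Local income tax: $5186.23 × 0.01 = $51.86
Medicare: $5711.20 × 0.015 = $85.67
Social Security tax: $5711.20 × 0.04 = $228.45
AD&D insurance premium: $58.56
Total deductions = $285.56 + $239.41 + $181.52 + $674.21 + $51.86 + $85.67 + $228.45 + $58.56 = $1805.24
Net pay = $5711.20 − $1805.24 = $3905.96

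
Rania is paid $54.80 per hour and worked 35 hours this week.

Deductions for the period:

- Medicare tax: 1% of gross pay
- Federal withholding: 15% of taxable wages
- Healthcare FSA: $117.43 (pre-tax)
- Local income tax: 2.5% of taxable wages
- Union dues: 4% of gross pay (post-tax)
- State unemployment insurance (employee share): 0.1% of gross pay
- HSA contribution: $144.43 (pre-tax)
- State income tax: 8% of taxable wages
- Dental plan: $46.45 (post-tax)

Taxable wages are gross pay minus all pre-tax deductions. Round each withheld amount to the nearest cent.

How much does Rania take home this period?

$1089.56

Gross pay: 35 × $54.80 = $1918.00
Healthcare FSA: $117.43
HSA contribution: $144.43
Pre-tax total = $117.43 + $144.43 = $261.86
Taxable wages = $1918.00 − $261.86 = $1656.14
Federal withholding: $1656.14 × 0.15 = $248.42
Local income tax: $1656.14 × 0.025 = $41.40
State income tax: $1656.14 × 0.08 = $132.49
State unemployment insurance (employee share): $1918.00 × 0.001 = $1.92
Medicare tax: $1918.00 × 0.01 = $19.18
Dental plan: $46.45
Union dues: $1918.00 × 0.04 = $76.72
Total deductions = $117.43 + $144.43 + $248.42 + $41.40 + $132.49 + $1.92 + $19.18 + $46.45 + $76.72 = $828.44
Net pay = $1918.00 − $828.44 = $1089.56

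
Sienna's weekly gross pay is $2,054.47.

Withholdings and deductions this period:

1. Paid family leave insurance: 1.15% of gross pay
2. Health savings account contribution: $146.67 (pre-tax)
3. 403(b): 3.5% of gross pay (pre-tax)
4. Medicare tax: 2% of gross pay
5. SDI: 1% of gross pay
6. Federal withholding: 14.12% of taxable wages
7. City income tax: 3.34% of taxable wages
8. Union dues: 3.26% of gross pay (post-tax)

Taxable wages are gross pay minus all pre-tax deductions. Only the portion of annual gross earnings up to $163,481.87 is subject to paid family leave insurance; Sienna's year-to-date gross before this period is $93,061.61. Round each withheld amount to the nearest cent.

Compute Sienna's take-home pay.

Health savings account contribution: $146.67
403(b): $2,054.47 × 0.035 = $71.91
Pre-tax total = $146.67 + $71.91 = $218.58
Taxable wages = $2,054.47 − $218.58 = $1,835.89
City income tax: $1,835.89 × 0.0334 = $61.32
Federal withholding: $1,835.89 × 0.1412 = $259.23
SDI: $2,054.47 × 0.01 = $20.54
Medicare tax: $2,054.47 × 0.02 = $41.09
Paid family leave insurance: cap not yet reached, full $2,054.47 is subject → $2,054.47 × 0.0115 = $23.63
Union dues: $2,054.47 × 0.0326 = $66.98
Total deductions = $146.67 + $71.91 + $61.32 + $259.23 + $20.54 + $41.09 + $23.63 + $66.98 = $691.37
Net pay = $2,054.47 − $691.37 = $1,363.10

$1,363.10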